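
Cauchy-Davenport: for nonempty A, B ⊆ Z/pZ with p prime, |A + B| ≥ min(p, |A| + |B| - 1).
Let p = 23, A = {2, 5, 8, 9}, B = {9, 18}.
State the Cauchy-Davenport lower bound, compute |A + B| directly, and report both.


Cauchy-Davenport: |A + B| ≥ min(p, |A| + |B| - 1) for A, B nonempty in Z/pZ.
|A| = 4, |B| = 2, p = 23.
CD lower bound = min(23, 4 + 2 - 1) = min(23, 5) = 5.
Compute A + B mod 23 directly:
a = 2: 2+9=11, 2+18=20
a = 5: 5+9=14, 5+18=0
a = 8: 8+9=17, 8+18=3
a = 9: 9+9=18, 9+18=4
A + B = {0, 3, 4, 11, 14, 17, 18, 20}, so |A + B| = 8.
Verify: 8 ≥ 5? Yes ✓.

CD lower bound = 5, actual |A + B| = 8.


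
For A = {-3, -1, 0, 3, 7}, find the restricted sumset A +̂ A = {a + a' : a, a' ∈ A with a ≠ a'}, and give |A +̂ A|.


Restricted sumset: A +̂ A = {a + a' : a ∈ A, a' ∈ A, a ≠ a'}.
Equivalently, take A + A and drop any sum 2a that is achievable ONLY as a + a for a ∈ A (i.e. sums representable only with equal summands).
Enumerate pairs (a, a') with a < a' (symmetric, so each unordered pair gives one sum; this covers all a ≠ a'):
  -3 + -1 = -4
  -3 + 0 = -3
  -3 + 3 = 0
  -3 + 7 = 4
  -1 + 0 = -1
  -1 + 3 = 2
  -1 + 7 = 6
  0 + 3 = 3
  0 + 7 = 7
  3 + 7 = 10
Collected distinct sums: {-4, -3, -1, 0, 2, 3, 4, 6, 7, 10}
|A +̂ A| = 10
(Reference bound: |A +̂ A| ≥ 2|A| - 3 for |A| ≥ 2, with |A| = 5 giving ≥ 7.)

|A +̂ A| = 10


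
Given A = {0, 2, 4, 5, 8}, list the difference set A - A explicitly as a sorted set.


A - A = {a - a' : a, a' ∈ A}.
Compute a - a' for each ordered pair (a, a'):
a = 0: 0-0=0, 0-2=-2, 0-4=-4, 0-5=-5, 0-8=-8
a = 2: 2-0=2, 2-2=0, 2-4=-2, 2-5=-3, 2-8=-6
a = 4: 4-0=4, 4-2=2, 4-4=0, 4-5=-1, 4-8=-4
a = 5: 5-0=5, 5-2=3, 5-4=1, 5-5=0, 5-8=-3
a = 8: 8-0=8, 8-2=6, 8-4=4, 8-5=3, 8-8=0
Collecting distinct values (and noting 0 appears from a-a):
A - A = {-8, -6, -5, -4, -3, -2, -1, 0, 1, 2, 3, 4, 5, 6, 8}
|A - A| = 15

A - A = {-8, -6, -5, -4, -3, -2, -1, 0, 1, 2, 3, 4, 5, 6, 8}


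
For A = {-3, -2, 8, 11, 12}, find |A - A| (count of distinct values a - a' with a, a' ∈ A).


A - A = {a - a' : a, a' ∈ A}; |A| = 5.
Bounds: 2|A|-1 ≤ |A - A| ≤ |A|² - |A| + 1, i.e. 9 ≤ |A - A| ≤ 21.
Note: 0 ∈ A - A always (from a - a). The set is symmetric: if d ∈ A - A then -d ∈ A - A.
Enumerate nonzero differences d = a - a' with a > a' (then include -d):
Positive differences: {1, 3, 4, 10, 11, 13, 14, 15}
Full difference set: {0} ∪ (positive diffs) ∪ (negative diffs).
|A - A| = 1 + 2·8 = 17 (matches direct enumeration: 17).

|A - A| = 17


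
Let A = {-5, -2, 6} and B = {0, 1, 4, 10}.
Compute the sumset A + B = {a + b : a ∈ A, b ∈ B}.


A + B = {a + b : a ∈ A, b ∈ B}.
Enumerate all |A|·|B| = 3·4 = 12 pairs (a, b) and collect distinct sums.
a = -5: -5+0=-5, -5+1=-4, -5+4=-1, -5+10=5
a = -2: -2+0=-2, -2+1=-1, -2+4=2, -2+10=8
a = 6: 6+0=6, 6+1=7, 6+4=10, 6+10=16
Collecting distinct sums: A + B = {-5, -4, -2, -1, 2, 5, 6, 7, 8, 10, 16}
|A + B| = 11

A + B = {-5, -4, -2, -1, 2, 5, 6, 7, 8, 10, 16}


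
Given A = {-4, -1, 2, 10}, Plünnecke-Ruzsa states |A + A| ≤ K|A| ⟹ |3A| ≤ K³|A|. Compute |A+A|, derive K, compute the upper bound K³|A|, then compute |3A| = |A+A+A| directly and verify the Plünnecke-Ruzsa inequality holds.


|A| = 4.
Step 1: Compute A + A by enumerating all 16 pairs.
A + A = {-8, -5, -2, 1, 4, 6, 9, 12, 20}, so |A + A| = 9.
Step 2: Doubling constant K = |A + A|/|A| = 9/4 = 9/4 ≈ 2.2500.
Step 3: Plünnecke-Ruzsa gives |3A| ≤ K³·|A| = (2.2500)³ · 4 ≈ 45.5625.
Step 4: Compute 3A = A + A + A directly by enumerating all triples (a,b,c) ∈ A³; |3A| = 16.
Step 5: Check 16 ≤ 45.5625? Yes ✓.

K = 9/4, Plünnecke-Ruzsa bound K³|A| ≈ 45.5625, |3A| = 16, inequality holds.


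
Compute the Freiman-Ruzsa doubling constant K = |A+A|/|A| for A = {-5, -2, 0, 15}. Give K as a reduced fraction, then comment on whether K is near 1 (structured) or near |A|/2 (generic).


|A| = 4.
Compute A + A by enumerating all 16 pairs.
A + A = {-10, -7, -5, -4, -2, 0, 10, 13, 15, 30}, so |A + A| = 10.
K = |A + A| / |A| = 10/4 = 5/2 ≈ 2.5000.
Reference: AP of size 4 gives K = 7/4 ≈ 1.7500; a fully generic set of size 4 gives K ≈ 2.5000.

|A| = 4, |A + A| = 10, K = 10/4 = 5/2.


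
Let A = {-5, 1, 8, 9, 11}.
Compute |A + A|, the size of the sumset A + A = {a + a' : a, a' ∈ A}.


A + A = {a + a' : a, a' ∈ A}; |A| = 5.
General bounds: 2|A| - 1 ≤ |A + A| ≤ |A|(|A|+1)/2, i.e. 9 ≤ |A + A| ≤ 15.
Lower bound 2|A|-1 is attained iff A is an arithmetic progression.
Enumerate sums a + a' for a ≤ a' (symmetric, so this suffices):
a = -5: -5+-5=-10, -5+1=-4, -5+8=3, -5+9=4, -5+11=6
a = 1: 1+1=2, 1+8=9, 1+9=10, 1+11=12
a = 8: 8+8=16, 8+9=17, 8+11=19
a = 9: 9+9=18, 9+11=20
a = 11: 11+11=22
Distinct sums: {-10, -4, 2, 3, 4, 6, 9, 10, 12, 16, 17, 18, 19, 20, 22}
|A + A| = 15

|A + A| = 15


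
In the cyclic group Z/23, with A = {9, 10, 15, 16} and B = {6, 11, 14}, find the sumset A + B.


Work in Z/23Z: reduce every sum a + b modulo 23.
Enumerate all 12 pairs:
a = 9: 9+6=15, 9+11=20, 9+14=0
a = 10: 10+6=16, 10+11=21, 10+14=1
a = 15: 15+6=21, 15+11=3, 15+14=6
a = 16: 16+6=22, 16+11=4, 16+14=7
Distinct residues collected: {0, 1, 3, 4, 6, 7, 15, 16, 20, 21, 22}
|A + B| = 11 (out of 23 total residues).

A + B = {0, 1, 3, 4, 6, 7, 15, 16, 20, 21, 22}


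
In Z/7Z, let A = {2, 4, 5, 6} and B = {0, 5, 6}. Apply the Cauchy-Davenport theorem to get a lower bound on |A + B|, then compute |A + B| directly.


Cauchy-Davenport: |A + B| ≥ min(p, |A| + |B| - 1) for A, B nonempty in Z/pZ.
|A| = 4, |B| = 3, p = 7.
CD lower bound = min(7, 4 + 3 - 1) = min(7, 6) = 6.
Compute A + B mod 7 directly:
a = 2: 2+0=2, 2+5=0, 2+6=1
a = 4: 4+0=4, 4+5=2, 4+6=3
a = 5: 5+0=5, 5+5=3, 5+6=4
a = 6: 6+0=6, 6+5=4, 6+6=5
A + B = {0, 1, 2, 3, 4, 5, 6}, so |A + B| = 7.
Verify: 7 ≥ 6? Yes ✓.

CD lower bound = 6, actual |A + B| = 7.


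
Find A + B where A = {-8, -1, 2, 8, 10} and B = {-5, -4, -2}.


A + B = {a + b : a ∈ A, b ∈ B}.
Enumerate all |A|·|B| = 5·3 = 15 pairs (a, b) and collect distinct sums.
a = -8: -8+-5=-13, -8+-4=-12, -8+-2=-10
a = -1: -1+-5=-6, -1+-4=-5, -1+-2=-3
a = 2: 2+-5=-3, 2+-4=-2, 2+-2=0
a = 8: 8+-5=3, 8+-4=4, 8+-2=6
a = 10: 10+-5=5, 10+-4=6, 10+-2=8
Collecting distinct sums: A + B = {-13, -12, -10, -6, -5, -3, -2, 0, 3, 4, 5, 6, 8}
|A + B| = 13

A + B = {-13, -12, -10, -6, -5, -3, -2, 0, 3, 4, 5, 6, 8}


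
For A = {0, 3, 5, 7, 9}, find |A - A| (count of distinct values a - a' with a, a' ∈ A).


A - A = {a - a' : a, a' ∈ A}; |A| = 5.
Bounds: 2|A|-1 ≤ |A - A| ≤ |A|² - |A| + 1, i.e. 9 ≤ |A - A| ≤ 21.
Note: 0 ∈ A - A always (from a - a). The set is symmetric: if d ∈ A - A then -d ∈ A - A.
Enumerate nonzero differences d = a - a' with a > a' (then include -d):
Positive differences: {2, 3, 4, 5, 6, 7, 9}
Full difference set: {0} ∪ (positive diffs) ∪ (negative diffs).
|A - A| = 1 + 2·7 = 15 (matches direct enumeration: 15).

|A - A| = 15


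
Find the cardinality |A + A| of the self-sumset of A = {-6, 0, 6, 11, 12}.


A + A = {a + a' : a, a' ∈ A}; |A| = 5.
General bounds: 2|A| - 1 ≤ |A + A| ≤ |A|(|A|+1)/2, i.e. 9 ≤ |A + A| ≤ 15.
Lower bound 2|A|-1 is attained iff A is an arithmetic progression.
Enumerate sums a + a' for a ≤ a' (symmetric, so this suffices):
a = -6: -6+-6=-12, -6+0=-6, -6+6=0, -6+11=5, -6+12=6
a = 0: 0+0=0, 0+6=6, 0+11=11, 0+12=12
a = 6: 6+6=12, 6+11=17, 6+12=18
a = 11: 11+11=22, 11+12=23
a = 12: 12+12=24
Distinct sums: {-12, -6, 0, 5, 6, 11, 12, 17, 18, 22, 23, 24}
|A + A| = 12

|A + A| = 12


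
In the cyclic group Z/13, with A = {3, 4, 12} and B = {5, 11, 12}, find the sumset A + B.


Work in Z/13Z: reduce every sum a + b modulo 13.
Enumerate all 9 pairs:
a = 3: 3+5=8, 3+11=1, 3+12=2
a = 4: 4+5=9, 4+11=2, 4+12=3
a = 12: 12+5=4, 12+11=10, 12+12=11
Distinct residues collected: {1, 2, 3, 4, 8, 9, 10, 11}
|A + B| = 8 (out of 13 total residues).

A + B = {1, 2, 3, 4, 8, 9, 10, 11}


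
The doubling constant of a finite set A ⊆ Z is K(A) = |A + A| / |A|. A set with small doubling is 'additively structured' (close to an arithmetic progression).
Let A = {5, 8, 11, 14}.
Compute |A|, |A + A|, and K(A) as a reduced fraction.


|A| = 4.
Compute A + A by enumerating all 16 pairs.
A + A = {10, 13, 16, 19, 22, 25, 28}, so |A + A| = 7.
K = |A + A| / |A| = 7/4 (already in lowest terms) ≈ 1.7500.
Reference: AP of size 4 gives K = 7/4 ≈ 1.7500; a fully generic set of size 4 gives K ≈ 2.5000.

|A| = 4, |A + A| = 7, K = 7/4.


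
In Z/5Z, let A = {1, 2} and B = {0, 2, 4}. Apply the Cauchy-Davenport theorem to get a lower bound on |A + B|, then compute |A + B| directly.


Cauchy-Davenport: |A + B| ≥ min(p, |A| + |B| - 1) for A, B nonempty in Z/pZ.
|A| = 2, |B| = 3, p = 5.
CD lower bound = min(5, 2 + 3 - 1) = min(5, 4) = 4.
Compute A + B mod 5 directly:
a = 1: 1+0=1, 1+2=3, 1+4=0
a = 2: 2+0=2, 2+2=4, 2+4=1
A + B = {0, 1, 2, 3, 4}, so |A + B| = 5.
Verify: 5 ≥ 4? Yes ✓.

CD lower bound = 4, actual |A + B| = 5.


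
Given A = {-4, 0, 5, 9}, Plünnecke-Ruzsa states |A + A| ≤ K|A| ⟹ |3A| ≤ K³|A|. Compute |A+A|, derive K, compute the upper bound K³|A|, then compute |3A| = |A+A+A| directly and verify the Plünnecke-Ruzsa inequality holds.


|A| = 4.
Step 1: Compute A + A by enumerating all 16 pairs.
A + A = {-8, -4, 0, 1, 5, 9, 10, 14, 18}, so |A + A| = 9.
Step 2: Doubling constant K = |A + A|/|A| = 9/4 = 9/4 ≈ 2.2500.
Step 3: Plünnecke-Ruzsa gives |3A| ≤ K³·|A| = (2.2500)³ · 4 ≈ 45.5625.
Step 4: Compute 3A = A + A + A directly by enumerating all triples (a,b,c) ∈ A³; |3A| = 16.
Step 5: Check 16 ≤ 45.5625? Yes ✓.

K = 9/4, Plünnecke-Ruzsa bound K³|A| ≈ 45.5625, |3A| = 16, inequality holds.


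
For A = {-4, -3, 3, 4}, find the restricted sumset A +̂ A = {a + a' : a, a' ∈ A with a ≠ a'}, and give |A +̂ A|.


Restricted sumset: A +̂ A = {a + a' : a ∈ A, a' ∈ A, a ≠ a'}.
Equivalently, take A + A and drop any sum 2a that is achievable ONLY as a + a for a ∈ A (i.e. sums representable only with equal summands).
Enumerate pairs (a, a') with a < a' (symmetric, so each unordered pair gives one sum; this covers all a ≠ a'):
  -4 + -3 = -7
  -4 + 3 = -1
  -4 + 4 = 0
  -3 + 3 = 0
  -3 + 4 = 1
  3 + 4 = 7
Collected distinct sums: {-7, -1, 0, 1, 7}
|A +̂ A| = 5
(Reference bound: |A +̂ A| ≥ 2|A| - 3 for |A| ≥ 2, with |A| = 4 giving ≥ 5.)

|A +̂ A| = 5


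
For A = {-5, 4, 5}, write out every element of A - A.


A - A = {a - a' : a, a' ∈ A}.
Compute a - a' for each ordered pair (a, a'):
a = -5: -5--5=0, -5-4=-9, -5-5=-10
a = 4: 4--5=9, 4-4=0, 4-5=-1
a = 5: 5--5=10, 5-4=1, 5-5=0
Collecting distinct values (and noting 0 appears from a-a):
A - A = {-10, -9, -1, 0, 1, 9, 10}
|A - A| = 7

A - A = {-10, -9, -1, 0, 1, 9, 10}


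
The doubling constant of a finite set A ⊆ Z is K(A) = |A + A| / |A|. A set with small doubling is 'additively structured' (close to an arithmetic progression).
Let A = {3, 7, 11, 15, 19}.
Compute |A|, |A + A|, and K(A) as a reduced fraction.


|A| = 5.
Compute A + A by enumerating all 25 pairs.
A + A = {6, 10, 14, 18, 22, 26, 30, 34, 38}, so |A + A| = 9.
K = |A + A| / |A| = 9/5 (already in lowest terms) ≈ 1.8000.
Reference: AP of size 5 gives K = 9/5 ≈ 1.8000; a fully generic set of size 5 gives K ≈ 3.0000.

|A| = 5, |A + A| = 9, K = 9/5.


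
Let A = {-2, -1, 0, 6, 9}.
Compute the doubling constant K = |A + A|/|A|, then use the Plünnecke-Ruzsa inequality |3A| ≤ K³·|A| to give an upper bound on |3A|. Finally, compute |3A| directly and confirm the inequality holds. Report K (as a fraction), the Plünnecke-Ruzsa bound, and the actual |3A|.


|A| = 5.
Step 1: Compute A + A by enumerating all 25 pairs.
A + A = {-4, -3, -2, -1, 0, 4, 5, 6, 7, 8, 9, 12, 15, 18}, so |A + A| = 14.
Step 2: Doubling constant K = |A + A|/|A| = 14/5 = 14/5 ≈ 2.8000.
Step 3: Plünnecke-Ruzsa gives |3A| ≤ K³·|A| = (2.8000)³ · 5 ≈ 109.7600.
Step 4: Compute 3A = A + A + A directly by enumerating all triples (a,b,c) ∈ A³; |3A| = 27.
Step 5: Check 27 ≤ 109.7600? Yes ✓.

K = 14/5, Plünnecke-Ruzsa bound K³|A| ≈ 109.7600, |3A| = 27, inequality holds.


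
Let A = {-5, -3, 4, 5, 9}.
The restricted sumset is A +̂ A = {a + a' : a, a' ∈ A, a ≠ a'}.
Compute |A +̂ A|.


Restricted sumset: A +̂ A = {a + a' : a ∈ A, a' ∈ A, a ≠ a'}.
Equivalently, take A + A and drop any sum 2a that is achievable ONLY as a + a for a ∈ A (i.e. sums representable only with equal summands).
Enumerate pairs (a, a') with a < a' (symmetric, so each unordered pair gives one sum; this covers all a ≠ a'):
  -5 + -3 = -8
  -5 + 4 = -1
  -5 + 5 = 0
  -5 + 9 = 4
  -3 + 4 = 1
  -3 + 5 = 2
  -3 + 9 = 6
  4 + 5 = 9
  4 + 9 = 13
  5 + 9 = 14
Collected distinct sums: {-8, -1, 0, 1, 2, 4, 6, 9, 13, 14}
|A +̂ A| = 10
(Reference bound: |A +̂ A| ≥ 2|A| - 3 for |A| ≥ 2, with |A| = 5 giving ≥ 7.)

|A +̂ A| = 10


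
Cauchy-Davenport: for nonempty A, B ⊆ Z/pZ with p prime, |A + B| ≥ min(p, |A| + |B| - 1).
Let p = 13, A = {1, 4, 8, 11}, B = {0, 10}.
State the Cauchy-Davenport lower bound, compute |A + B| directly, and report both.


Cauchy-Davenport: |A + B| ≥ min(p, |A| + |B| - 1) for A, B nonempty in Z/pZ.
|A| = 4, |B| = 2, p = 13.
CD lower bound = min(13, 4 + 2 - 1) = min(13, 5) = 5.
Compute A + B mod 13 directly:
a = 1: 1+0=1, 1+10=11
a = 4: 4+0=4, 4+10=1
a = 8: 8+0=8, 8+10=5
a = 11: 11+0=11, 11+10=8
A + B = {1, 4, 5, 8, 11}, so |A + B| = 5.
Verify: 5 ≥ 5? Yes ✓.

CD lower bound = 5, actual |A + B| = 5.


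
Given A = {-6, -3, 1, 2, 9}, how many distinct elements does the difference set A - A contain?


A - A = {a - a' : a, a' ∈ A}; |A| = 5.
Bounds: 2|A|-1 ≤ |A - A| ≤ |A|² - |A| + 1, i.e. 9 ≤ |A - A| ≤ 21.
Note: 0 ∈ A - A always (from a - a). The set is symmetric: if d ∈ A - A then -d ∈ A - A.
Enumerate nonzero differences d = a - a' with a > a' (then include -d):
Positive differences: {1, 3, 4, 5, 7, 8, 12, 15}
Full difference set: {0} ∪ (positive diffs) ∪ (negative diffs).
|A - A| = 1 + 2·8 = 17 (matches direct enumeration: 17).

|A - A| = 17


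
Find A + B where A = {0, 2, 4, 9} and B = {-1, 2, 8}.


A + B = {a + b : a ∈ A, b ∈ B}.
Enumerate all |A|·|B| = 4·3 = 12 pairs (a, b) and collect distinct sums.
a = 0: 0+-1=-1, 0+2=2, 0+8=8
a = 2: 2+-1=1, 2+2=4, 2+8=10
a = 4: 4+-1=3, 4+2=6, 4+8=12
a = 9: 9+-1=8, 9+2=11, 9+8=17
Collecting distinct sums: A + B = {-1, 1, 2, 3, 4, 6, 8, 10, 11, 12, 17}
|A + B| = 11

A + B = {-1, 1, 2, 3, 4, 6, 8, 10, 11, 12, 17}


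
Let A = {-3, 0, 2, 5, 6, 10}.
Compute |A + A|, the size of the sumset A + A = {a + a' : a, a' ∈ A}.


A + A = {a + a' : a, a' ∈ A}; |A| = 6.
General bounds: 2|A| - 1 ≤ |A + A| ≤ |A|(|A|+1)/2, i.e. 11 ≤ |A + A| ≤ 21.
Lower bound 2|A|-1 is attained iff A is an arithmetic progression.
Enumerate sums a + a' for a ≤ a' (symmetric, so this suffices):
a = -3: -3+-3=-6, -3+0=-3, -3+2=-1, -3+5=2, -3+6=3, -3+10=7
a = 0: 0+0=0, 0+2=2, 0+5=5, 0+6=6, 0+10=10
a = 2: 2+2=4, 2+5=7, 2+6=8, 2+10=12
a = 5: 5+5=10, 5+6=11, 5+10=15
a = 6: 6+6=12, 6+10=16
a = 10: 10+10=20
Distinct sums: {-6, -3, -1, 0, 2, 3, 4, 5, 6, 7, 8, 10, 11, 12, 15, 16, 20}
|A + A| = 17

|A + A| = 17


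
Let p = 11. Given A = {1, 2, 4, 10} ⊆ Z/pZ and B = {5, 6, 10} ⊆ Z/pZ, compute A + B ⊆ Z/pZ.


Work in Z/11Z: reduce every sum a + b modulo 11.
Enumerate all 12 pairs:
a = 1: 1+5=6, 1+6=7, 1+10=0
a = 2: 2+5=7, 2+6=8, 2+10=1
a = 4: 4+5=9, 4+6=10, 4+10=3
a = 10: 10+5=4, 10+6=5, 10+10=9
Distinct residues collected: {0, 1, 3, 4, 5, 6, 7, 8, 9, 10}
|A + B| = 10 (out of 11 total residues).

A + B = {0, 1, 3, 4, 5, 6, 7, 8, 9, 10}


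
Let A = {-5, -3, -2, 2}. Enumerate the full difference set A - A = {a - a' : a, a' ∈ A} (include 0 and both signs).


A - A = {a - a' : a, a' ∈ A}.
Compute a - a' for each ordered pair (a, a'):
a = -5: -5--5=0, -5--3=-2, -5--2=-3, -5-2=-7
a = -3: -3--5=2, -3--3=0, -3--2=-1, -3-2=-5
a = -2: -2--5=3, -2--3=1, -2--2=0, -2-2=-4
a = 2: 2--5=7, 2--3=5, 2--2=4, 2-2=0
Collecting distinct values (and noting 0 appears from a-a):
A - A = {-7, -5, -4, -3, -2, -1, 0, 1, 2, 3, 4, 5, 7}
|A - A| = 13

A - A = {-7, -5, -4, -3, -2, -1, 0, 1, 2, 3, 4, 5, 7}


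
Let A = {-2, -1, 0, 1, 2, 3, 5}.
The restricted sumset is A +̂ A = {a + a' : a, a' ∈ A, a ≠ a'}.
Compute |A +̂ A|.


Restricted sumset: A +̂ A = {a + a' : a ∈ A, a' ∈ A, a ≠ a'}.
Equivalently, take A + A and drop any sum 2a that is achievable ONLY as a + a for a ∈ A (i.e. sums representable only with equal summands).
Enumerate pairs (a, a') with a < a' (symmetric, so each unordered pair gives one sum; this covers all a ≠ a'):
  -2 + -1 = -3
  -2 + 0 = -2
  -2 + 1 = -1
  -2 + 2 = 0
  -2 + 3 = 1
  -2 + 5 = 3
  -1 + 0 = -1
  -1 + 1 = 0
  -1 + 2 = 1
  -1 + 3 = 2
  -1 + 5 = 4
  0 + 1 = 1
  0 + 2 = 2
  0 + 3 = 3
  0 + 5 = 5
  1 + 2 = 3
  1 + 3 = 4
  1 + 5 = 6
  2 + 3 = 5
  2 + 5 = 7
  3 + 5 = 8
Collected distinct sums: {-3, -2, -1, 0, 1, 2, 3, 4, 5, 6, 7, 8}
|A +̂ A| = 12
(Reference bound: |A +̂ A| ≥ 2|A| - 3 for |A| ≥ 2, with |A| = 7 giving ≥ 11.)

|A +̂ A| = 12


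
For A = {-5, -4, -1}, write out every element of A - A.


A - A = {a - a' : a, a' ∈ A}.
Compute a - a' for each ordered pair (a, a'):
a = -5: -5--5=0, -5--4=-1, -5--1=-4
a = -4: -4--5=1, -4--4=0, -4--1=-3
a = -1: -1--5=4, -1--4=3, -1--1=0
Collecting distinct values (and noting 0 appears from a-a):
A - A = {-4, -3, -1, 0, 1, 3, 4}
|A - A| = 7

A - A = {-4, -3, -1, 0, 1, 3, 4}


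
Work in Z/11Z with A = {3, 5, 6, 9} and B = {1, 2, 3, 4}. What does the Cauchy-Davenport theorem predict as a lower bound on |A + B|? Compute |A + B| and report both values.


Cauchy-Davenport: |A + B| ≥ min(p, |A| + |B| - 1) for A, B nonempty in Z/pZ.
|A| = 4, |B| = 4, p = 11.
CD lower bound = min(11, 4 + 4 - 1) = min(11, 7) = 7.
Compute A + B mod 11 directly:
a = 3: 3+1=4, 3+2=5, 3+3=6, 3+4=7
a = 5: 5+1=6, 5+2=7, 5+3=8, 5+4=9
a = 6: 6+1=7, 6+2=8, 6+3=9, 6+4=10
a = 9: 9+1=10, 9+2=0, 9+3=1, 9+4=2
A + B = {0, 1, 2, 4, 5, 6, 7, 8, 9, 10}, so |A + B| = 10.
Verify: 10 ≥ 7? Yes ✓.

CD lower bound = 7, actual |A + B| = 10.


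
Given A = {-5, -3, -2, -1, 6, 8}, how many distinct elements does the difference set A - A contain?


A - A = {a - a' : a, a' ∈ A}; |A| = 6.
Bounds: 2|A|-1 ≤ |A - A| ≤ |A|² - |A| + 1, i.e. 11 ≤ |A - A| ≤ 31.
Note: 0 ∈ A - A always (from a - a). The set is symmetric: if d ∈ A - A then -d ∈ A - A.
Enumerate nonzero differences d = a - a' with a > a' (then include -d):
Positive differences: {1, 2, 3, 4, 7, 8, 9, 10, 11, 13}
Full difference set: {0} ∪ (positive diffs) ∪ (negative diffs).
|A - A| = 1 + 2·10 = 21 (matches direct enumeration: 21).

|A - A| = 21


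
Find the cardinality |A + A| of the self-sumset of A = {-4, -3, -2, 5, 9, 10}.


A + A = {a + a' : a, a' ∈ A}; |A| = 6.
General bounds: 2|A| - 1 ≤ |A + A| ≤ |A|(|A|+1)/2, i.e. 11 ≤ |A + A| ≤ 21.
Lower bound 2|A|-1 is attained iff A is an arithmetic progression.
Enumerate sums a + a' for a ≤ a' (symmetric, so this suffices):
a = -4: -4+-4=-8, -4+-3=-7, -4+-2=-6, -4+5=1, -4+9=5, -4+10=6
a = -3: -3+-3=-6, -3+-2=-5, -3+5=2, -3+9=6, -3+10=7
a = -2: -2+-2=-4, -2+5=3, -2+9=7, -2+10=8
a = 5: 5+5=10, 5+9=14, 5+10=15
a = 9: 9+9=18, 9+10=19
a = 10: 10+10=20
Distinct sums: {-8, -7, -6, -5, -4, 1, 2, 3, 5, 6, 7, 8, 10, 14, 15, 18, 19, 20}
|A + A| = 18

|A + A| = 18


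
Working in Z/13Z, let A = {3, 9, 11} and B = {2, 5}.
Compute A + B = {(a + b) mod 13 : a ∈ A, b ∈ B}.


Work in Z/13Z: reduce every sum a + b modulo 13.
Enumerate all 6 pairs:
a = 3: 3+2=5, 3+5=8
a = 9: 9+2=11, 9+5=1
a = 11: 11+2=0, 11+5=3
Distinct residues collected: {0, 1, 3, 5, 8, 11}
|A + B| = 6 (out of 13 total residues).

A + B = {0, 1, 3, 5, 8, 11}


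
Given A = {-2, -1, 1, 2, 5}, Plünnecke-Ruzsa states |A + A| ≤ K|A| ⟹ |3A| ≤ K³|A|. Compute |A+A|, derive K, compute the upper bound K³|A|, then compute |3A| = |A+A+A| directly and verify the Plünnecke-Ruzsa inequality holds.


|A| = 5.
Step 1: Compute A + A by enumerating all 25 pairs.
A + A = {-4, -3, -2, -1, 0, 1, 2, 3, 4, 6, 7, 10}, so |A + A| = 12.
Step 2: Doubling constant K = |A + A|/|A| = 12/5 = 12/5 ≈ 2.4000.
Step 3: Plünnecke-Ruzsa gives |3A| ≤ K³·|A| = (2.4000)³ · 5 ≈ 69.1200.
Step 4: Compute 3A = A + A + A directly by enumerating all triples (a,b,c) ∈ A³; |3A| = 19.
Step 5: Check 19 ≤ 69.1200? Yes ✓.

K = 12/5, Plünnecke-Ruzsa bound K³|A| ≈ 69.1200, |3A| = 19, inequality holds.


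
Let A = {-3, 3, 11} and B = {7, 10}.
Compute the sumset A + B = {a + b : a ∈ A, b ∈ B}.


A + B = {a + b : a ∈ A, b ∈ B}.
Enumerate all |A|·|B| = 3·2 = 6 pairs (a, b) and collect distinct sums.
a = -3: -3+7=4, -3+10=7
a = 3: 3+7=10, 3+10=13
a = 11: 11+7=18, 11+10=21
Collecting distinct sums: A + B = {4, 7, 10, 13, 18, 21}
|A + B| = 6

A + B = {4, 7, 10, 13, 18, 21}


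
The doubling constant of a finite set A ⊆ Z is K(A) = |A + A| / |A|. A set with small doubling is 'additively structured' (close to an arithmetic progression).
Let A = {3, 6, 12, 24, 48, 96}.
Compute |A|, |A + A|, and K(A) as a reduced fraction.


|A| = 6.
Compute A + A by enumerating all 36 pairs.
A + A = {6, 9, 12, 15, 18, 24, 27, 30, 36, 48, 51, 54, 60, 72, 96, 99, 102, 108, 120, 144, 192}, so |A + A| = 21.
K = |A + A| / |A| = 21/6 = 7/2 ≈ 3.5000.
Reference: AP of size 6 gives K = 11/6 ≈ 1.8333; a fully generic set of size 6 gives K ≈ 3.5000.

|A| = 6, |A + A| = 21, K = 21/6 = 7/2.


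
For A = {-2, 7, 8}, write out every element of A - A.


A - A = {a - a' : a, a' ∈ A}.
Compute a - a' for each ordered pair (a, a'):
a = -2: -2--2=0, -2-7=-9, -2-8=-10
a = 7: 7--2=9, 7-7=0, 7-8=-1
a = 8: 8--2=10, 8-7=1, 8-8=0
Collecting distinct values (and noting 0 appears from a-a):
A - A = {-10, -9, -1, 0, 1, 9, 10}
|A - A| = 7

A - A = {-10, -9, -1, 0, 1, 9, 10}


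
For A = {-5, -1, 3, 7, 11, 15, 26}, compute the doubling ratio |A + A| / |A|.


|A| = 7.
Compute A + A by enumerating all 49 pairs.
A + A = {-10, -6, -2, 2, 6, 10, 14, 18, 21, 22, 25, 26, 29, 30, 33, 37, 41, 52}, so |A + A| = 18.
K = |A + A| / |A| = 18/7 (already in lowest terms) ≈ 2.5714.
Reference: AP of size 7 gives K = 13/7 ≈ 1.8571; a fully generic set of size 7 gives K ≈ 4.0000.

|A| = 7, |A + A| = 18, K = 18/7.


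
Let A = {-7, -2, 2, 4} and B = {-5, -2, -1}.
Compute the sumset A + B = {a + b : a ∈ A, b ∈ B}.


A + B = {a + b : a ∈ A, b ∈ B}.
Enumerate all |A|·|B| = 4·3 = 12 pairs (a, b) and collect distinct sums.
a = -7: -7+-5=-12, -7+-2=-9, -7+-1=-8
a = -2: -2+-5=-7, -2+-2=-4, -2+-1=-3
a = 2: 2+-5=-3, 2+-2=0, 2+-1=1
a = 4: 4+-5=-1, 4+-2=2, 4+-1=3
Collecting distinct sums: A + B = {-12, -9, -8, -7, -4, -3, -1, 0, 1, 2, 3}
|A + B| = 11

A + B = {-12, -9, -8, -7, -4, -3, -1, 0, 1, 2, 3}


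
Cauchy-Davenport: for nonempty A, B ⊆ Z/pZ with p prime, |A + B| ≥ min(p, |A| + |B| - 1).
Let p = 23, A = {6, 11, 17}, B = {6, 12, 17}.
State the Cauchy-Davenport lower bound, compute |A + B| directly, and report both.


Cauchy-Davenport: |A + B| ≥ min(p, |A| + |B| - 1) for A, B nonempty in Z/pZ.
|A| = 3, |B| = 3, p = 23.
CD lower bound = min(23, 3 + 3 - 1) = min(23, 5) = 5.
Compute A + B mod 23 directly:
a = 6: 6+6=12, 6+12=18, 6+17=0
a = 11: 11+6=17, 11+12=0, 11+17=5
a = 17: 17+6=0, 17+12=6, 17+17=11
A + B = {0, 5, 6, 11, 12, 17, 18}, so |A + B| = 7.
Verify: 7 ≥ 5? Yes ✓.

CD lower bound = 5, actual |A + B| = 7.


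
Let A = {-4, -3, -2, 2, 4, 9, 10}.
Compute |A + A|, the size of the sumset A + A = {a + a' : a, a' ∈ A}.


A + A = {a + a' : a, a' ∈ A}; |A| = 7.
General bounds: 2|A| - 1 ≤ |A + A| ≤ |A|(|A|+1)/2, i.e. 13 ≤ |A + A| ≤ 28.
Lower bound 2|A|-1 is attained iff A is an arithmetic progression.
Enumerate sums a + a' for a ≤ a' (symmetric, so this suffices):
a = -4: -4+-4=-8, -4+-3=-7, -4+-2=-6, -4+2=-2, -4+4=0, -4+9=5, -4+10=6
a = -3: -3+-3=-6, -3+-2=-5, -3+2=-1, -3+4=1, -3+9=6, -3+10=7
a = -2: -2+-2=-4, -2+2=0, -2+4=2, -2+9=7, -2+10=8
a = 2: 2+2=4, 2+4=6, 2+9=11, 2+10=12
a = 4: 4+4=8, 4+9=13, 4+10=14
a = 9: 9+9=18, 9+10=19
a = 10: 10+10=20
Distinct sums: {-8, -7, -6, -5, -4, -2, -1, 0, 1, 2, 4, 5, 6, 7, 8, 11, 12, 13, 14, 18, 19, 20}
|A + A| = 22

|A + A| = 22


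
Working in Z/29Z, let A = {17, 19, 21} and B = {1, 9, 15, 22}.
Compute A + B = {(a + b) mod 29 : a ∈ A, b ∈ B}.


Work in Z/29Z: reduce every sum a + b modulo 29.
Enumerate all 12 pairs:
a = 17: 17+1=18, 17+9=26, 17+15=3, 17+22=10
a = 19: 19+1=20, 19+9=28, 19+15=5, 19+22=12
a = 21: 21+1=22, 21+9=1, 21+15=7, 21+22=14
Distinct residues collected: {1, 3, 5, 7, 10, 12, 14, 18, 20, 22, 26, 28}
|A + B| = 12 (out of 29 total residues).

A + B = {1, 3, 5, 7, 10, 12, 14, 18, 20, 22, 26, 28}


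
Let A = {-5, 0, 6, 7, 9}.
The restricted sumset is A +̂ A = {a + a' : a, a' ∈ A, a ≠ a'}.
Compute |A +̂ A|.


Restricted sumset: A +̂ A = {a + a' : a ∈ A, a' ∈ A, a ≠ a'}.
Equivalently, take A + A and drop any sum 2a that is achievable ONLY as a + a for a ∈ A (i.e. sums representable only with equal summands).
Enumerate pairs (a, a') with a < a' (symmetric, so each unordered pair gives one sum; this covers all a ≠ a'):
  -5 + 0 = -5
  -5 + 6 = 1
  -5 + 7 = 2
  -5 + 9 = 4
  0 + 6 = 6
  0 + 7 = 7
  0 + 9 = 9
  6 + 7 = 13
  6 + 9 = 15
  7 + 9 = 16
Collected distinct sums: {-5, 1, 2, 4, 6, 7, 9, 13, 15, 16}
|A +̂ A| = 10
(Reference bound: |A +̂ A| ≥ 2|A| - 3 for |A| ≥ 2, with |A| = 5 giving ≥ 7.)

|A +̂ A| = 10


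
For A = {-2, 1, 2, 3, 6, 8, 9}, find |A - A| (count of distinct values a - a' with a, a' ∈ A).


A - A = {a - a' : a, a' ∈ A}; |A| = 7.
Bounds: 2|A|-1 ≤ |A - A| ≤ |A|² - |A| + 1, i.e. 13 ≤ |A - A| ≤ 43.
Note: 0 ∈ A - A always (from a - a). The set is symmetric: if d ∈ A - A then -d ∈ A - A.
Enumerate nonzero differences d = a - a' with a > a' (then include -d):
Positive differences: {1, 2, 3, 4, 5, 6, 7, 8, 10, 11}
Full difference set: {0} ∪ (positive diffs) ∪ (negative diffs).
|A - A| = 1 + 2·10 = 21 (matches direct enumeration: 21).

|A - A| = 21


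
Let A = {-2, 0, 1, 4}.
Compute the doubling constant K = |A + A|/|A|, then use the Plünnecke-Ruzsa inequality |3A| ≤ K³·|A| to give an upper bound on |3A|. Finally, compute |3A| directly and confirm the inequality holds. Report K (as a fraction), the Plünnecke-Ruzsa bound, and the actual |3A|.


|A| = 4.
Step 1: Compute A + A by enumerating all 16 pairs.
A + A = {-4, -2, -1, 0, 1, 2, 4, 5, 8}, so |A + A| = 9.
Step 2: Doubling constant K = |A + A|/|A| = 9/4 = 9/4 ≈ 2.2500.
Step 3: Plünnecke-Ruzsa gives |3A| ≤ K³·|A| = (2.2500)³ · 4 ≈ 45.5625.
Step 4: Compute 3A = A + A + A directly by enumerating all triples (a,b,c) ∈ A³; |3A| = 15.
Step 5: Check 15 ≤ 45.5625? Yes ✓.

K = 9/4, Plünnecke-Ruzsa bound K³|A| ≈ 45.5625, |3A| = 15, inequality holds.


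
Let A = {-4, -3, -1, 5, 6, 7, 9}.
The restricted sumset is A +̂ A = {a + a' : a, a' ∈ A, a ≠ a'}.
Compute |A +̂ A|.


Restricted sumset: A +̂ A = {a + a' : a ∈ A, a' ∈ A, a ≠ a'}.
Equivalently, take A + A and drop any sum 2a that is achievable ONLY as a + a for a ∈ A (i.e. sums representable only with equal summands).
Enumerate pairs (a, a') with a < a' (symmetric, so each unordered pair gives one sum; this covers all a ≠ a'):
  -4 + -3 = -7
  -4 + -1 = -5
  -4 + 5 = 1
  -4 + 6 = 2
  -4 + 7 = 3
  -4 + 9 = 5
  -3 + -1 = -4
  -3 + 5 = 2
  -3 + 6 = 3
  -3 + 7 = 4
  -3 + 9 = 6
  -1 + 5 = 4
  -1 + 6 = 5
  -1 + 7 = 6
  -1 + 9 = 8
  5 + 6 = 11
  5 + 7 = 12
  5 + 9 = 14
  6 + 7 = 13
  6 + 9 = 15
  7 + 9 = 16
Collected distinct sums: {-7, -5, -4, 1, 2, 3, 4, 5, 6, 8, 11, 12, 13, 14, 15, 16}
|A +̂ A| = 16
(Reference bound: |A +̂ A| ≥ 2|A| - 3 for |A| ≥ 2, with |A| = 7 giving ≥ 11.)

|A +̂ A| = 16


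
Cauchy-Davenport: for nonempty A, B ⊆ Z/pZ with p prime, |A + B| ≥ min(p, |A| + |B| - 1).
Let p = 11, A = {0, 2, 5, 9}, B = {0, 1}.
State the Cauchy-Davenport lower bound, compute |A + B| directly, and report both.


Cauchy-Davenport: |A + B| ≥ min(p, |A| + |B| - 1) for A, B nonempty in Z/pZ.
|A| = 4, |B| = 2, p = 11.
CD lower bound = min(11, 4 + 2 - 1) = min(11, 5) = 5.
Compute A + B mod 11 directly:
a = 0: 0+0=0, 0+1=1
a = 2: 2+0=2, 2+1=3
a = 5: 5+0=5, 5+1=6
a = 9: 9+0=9, 9+1=10
A + B = {0, 1, 2, 3, 5, 6, 9, 10}, so |A + B| = 8.
Verify: 8 ≥ 5? Yes ✓.

CD lower bound = 5, actual |A + B| = 8.


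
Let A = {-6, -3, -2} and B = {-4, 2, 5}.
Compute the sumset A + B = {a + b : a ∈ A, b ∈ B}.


A + B = {a + b : a ∈ A, b ∈ B}.
Enumerate all |A|·|B| = 3·3 = 9 pairs (a, b) and collect distinct sums.
a = -6: -6+-4=-10, -6+2=-4, -6+5=-1
a = -3: -3+-4=-7, -3+2=-1, -3+5=2
a = -2: -2+-4=-6, -2+2=0, -2+5=3
Collecting distinct sums: A + B = {-10, -7, -6, -4, -1, 0, 2, 3}
|A + B| = 8

A + B = {-10, -7, -6, -4, -1, 0, 2, 3}


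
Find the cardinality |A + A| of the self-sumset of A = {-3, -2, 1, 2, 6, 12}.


A + A = {a + a' : a, a' ∈ A}; |A| = 6.
General bounds: 2|A| - 1 ≤ |A + A| ≤ |A|(|A|+1)/2, i.e. 11 ≤ |A + A| ≤ 21.
Lower bound 2|A|-1 is attained iff A is an arithmetic progression.
Enumerate sums a + a' for a ≤ a' (symmetric, so this suffices):
a = -3: -3+-3=-6, -3+-2=-5, -3+1=-2, -3+2=-1, -3+6=3, -3+12=9
a = -2: -2+-2=-4, -2+1=-1, -2+2=0, -2+6=4, -2+12=10
a = 1: 1+1=2, 1+2=3, 1+6=7, 1+12=13
a = 2: 2+2=4, 2+6=8, 2+12=14
a = 6: 6+6=12, 6+12=18
a = 12: 12+12=24
Distinct sums: {-6, -5, -4, -2, -1, 0, 2, 3, 4, 7, 8, 9, 10, 12, 13, 14, 18, 24}
|A + A| = 18

|A + A| = 18


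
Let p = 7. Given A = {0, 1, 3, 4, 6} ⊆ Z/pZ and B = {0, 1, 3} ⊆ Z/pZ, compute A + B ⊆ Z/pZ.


Work in Z/7Z: reduce every sum a + b modulo 7.
Enumerate all 15 pairs:
a = 0: 0+0=0, 0+1=1, 0+3=3
a = 1: 1+0=1, 1+1=2, 1+3=4
a = 3: 3+0=3, 3+1=4, 3+3=6
a = 4: 4+0=4, 4+1=5, 4+3=0
a = 6: 6+0=6, 6+1=0, 6+3=2
Distinct residues collected: {0, 1, 2, 3, 4, 5, 6}
|A + B| = 7 (out of 7 total residues).

A + B = {0, 1, 2, 3, 4, 5, 6}


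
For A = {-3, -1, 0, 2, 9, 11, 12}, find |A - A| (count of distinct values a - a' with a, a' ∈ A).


A - A = {a - a' : a, a' ∈ A}; |A| = 7.
Bounds: 2|A|-1 ≤ |A - A| ≤ |A|² - |A| + 1, i.e. 13 ≤ |A - A| ≤ 43.
Note: 0 ∈ A - A always (from a - a). The set is symmetric: if d ∈ A - A then -d ∈ A - A.
Enumerate nonzero differences d = a - a' with a > a' (then include -d):
Positive differences: {1, 2, 3, 5, 7, 9, 10, 11, 12, 13, 14, 15}
Full difference set: {0} ∪ (positive diffs) ∪ (negative diffs).
|A - A| = 1 + 2·12 = 25 (matches direct enumeration: 25).

|A - A| = 25


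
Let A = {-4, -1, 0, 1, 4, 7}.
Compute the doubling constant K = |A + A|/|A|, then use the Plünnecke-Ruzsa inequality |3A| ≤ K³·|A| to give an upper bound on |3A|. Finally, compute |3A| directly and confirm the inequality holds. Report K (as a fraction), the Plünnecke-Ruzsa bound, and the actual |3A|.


|A| = 6.
Step 1: Compute A + A by enumerating all 36 pairs.
A + A = {-8, -5, -4, -3, -2, -1, 0, 1, 2, 3, 4, 5, 6, 7, 8, 11, 14}, so |A + A| = 17.
Step 2: Doubling constant K = |A + A|/|A| = 17/6 = 17/6 ≈ 2.8333.
Step 3: Plünnecke-Ruzsa gives |3A| ≤ K³·|A| = (2.8333)³ · 6 ≈ 136.4722.
Step 4: Compute 3A = A + A + A directly by enumerating all triples (a,b,c) ∈ A³; |3A| = 28.
Step 5: Check 28 ≤ 136.4722? Yes ✓.

K = 17/6, Plünnecke-Ruzsa bound K³|A| ≈ 136.4722, |3A| = 28, inequality holds.


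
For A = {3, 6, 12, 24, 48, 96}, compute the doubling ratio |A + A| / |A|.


|A| = 6.
Compute A + A by enumerating all 36 pairs.
A + A = {6, 9, 12, 15, 18, 24, 27, 30, 36, 48, 51, 54, 60, 72, 96, 99, 102, 108, 120, 144, 192}, so |A + A| = 21.
K = |A + A| / |A| = 21/6 = 7/2 ≈ 3.5000.
Reference: AP of size 6 gives K = 11/6 ≈ 1.8333; a fully generic set of size 6 gives K ≈ 3.5000.

|A| = 6, |A + A| = 21, K = 21/6 = 7/2.


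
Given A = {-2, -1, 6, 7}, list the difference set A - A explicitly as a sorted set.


A - A = {a - a' : a, a' ∈ A}.
Compute a - a' for each ordered pair (a, a'):
a = -2: -2--2=0, -2--1=-1, -2-6=-8, -2-7=-9
a = -1: -1--2=1, -1--1=0, -1-6=-7, -1-7=-8
a = 6: 6--2=8, 6--1=7, 6-6=0, 6-7=-1
a = 7: 7--2=9, 7--1=8, 7-6=1, 7-7=0
Collecting distinct values (and noting 0 appears from a-a):
A - A = {-9, -8, -7, -1, 0, 1, 7, 8, 9}
|A - A| = 9

A - A = {-9, -8, -7, -1, 0, 1, 7, 8, 9}


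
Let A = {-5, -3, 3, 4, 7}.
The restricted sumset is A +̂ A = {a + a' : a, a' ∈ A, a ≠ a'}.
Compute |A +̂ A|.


Restricted sumset: A +̂ A = {a + a' : a ∈ A, a' ∈ A, a ≠ a'}.
Equivalently, take A + A and drop any sum 2a that is achievable ONLY as a + a for a ∈ A (i.e. sums representable only with equal summands).
Enumerate pairs (a, a') with a < a' (symmetric, so each unordered pair gives one sum; this covers all a ≠ a'):
  -5 + -3 = -8
  -5 + 3 = -2
  -5 + 4 = -1
  -5 + 7 = 2
  -3 + 3 = 0
  -3 + 4 = 1
  -3 + 7 = 4
  3 + 4 = 7
  3 + 7 = 10
  4 + 7 = 11
Collected distinct sums: {-8, -2, -1, 0, 1, 2, 4, 7, 10, 11}
|A +̂ A| = 10
(Reference bound: |A +̂ A| ≥ 2|A| - 3 for |A| ≥ 2, with |A| = 5 giving ≥ 7.)

|A +̂ A| = 10


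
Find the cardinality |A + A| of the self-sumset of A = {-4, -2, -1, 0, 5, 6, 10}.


A + A = {a + a' : a, a' ∈ A}; |A| = 7.
General bounds: 2|A| - 1 ≤ |A + A| ≤ |A|(|A|+1)/2, i.e. 13 ≤ |A + A| ≤ 28.
Lower bound 2|A|-1 is attained iff A is an arithmetic progression.
Enumerate sums a + a' for a ≤ a' (symmetric, so this suffices):
a = -4: -4+-4=-8, -4+-2=-6, -4+-1=-5, -4+0=-4, -4+5=1, -4+6=2, -4+10=6
a = -2: -2+-2=-4, -2+-1=-3, -2+0=-2, -2+5=3, -2+6=4, -2+10=8
a = -1: -1+-1=-2, -1+0=-1, -1+5=4, -1+6=5, -1+10=9
a = 0: 0+0=0, 0+5=5, 0+6=6, 0+10=10
a = 5: 5+5=10, 5+6=11, 5+10=15
a = 6: 6+6=12, 6+10=16
a = 10: 10+10=20
Distinct sums: {-8, -6, -5, -4, -3, -2, -1, 0, 1, 2, 3, 4, 5, 6, 8, 9, 10, 11, 12, 15, 16, 20}
|A + A| = 22

|A + A| = 22


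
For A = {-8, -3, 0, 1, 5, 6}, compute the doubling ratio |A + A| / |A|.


|A| = 6.
Compute A + A by enumerating all 36 pairs.
A + A = {-16, -11, -8, -7, -6, -3, -2, 0, 1, 2, 3, 5, 6, 7, 10, 11, 12}, so |A + A| = 17.
K = |A + A| / |A| = 17/6 (already in lowest terms) ≈ 2.8333.
Reference: AP of size 6 gives K = 11/6 ≈ 1.8333; a fully generic set of size 6 gives K ≈ 3.5000.

|A| = 6, |A + A| = 17, K = 17/6.


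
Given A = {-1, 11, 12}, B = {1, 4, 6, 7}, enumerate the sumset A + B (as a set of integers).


A + B = {a + b : a ∈ A, b ∈ B}.
Enumerate all |A|·|B| = 3·4 = 12 pairs (a, b) and collect distinct sums.
a = -1: -1+1=0, -1+4=3, -1+6=5, -1+7=6
a = 11: 11+1=12, 11+4=15, 11+6=17, 11+7=18
a = 12: 12+1=13, 12+4=16, 12+6=18, 12+7=19
Collecting distinct sums: A + B = {0, 3, 5, 6, 12, 13, 15, 16, 17, 18, 19}
|A + B| = 11

A + B = {0, 3, 5, 6, 12, 13, 15, 16, 17, 18, 19}


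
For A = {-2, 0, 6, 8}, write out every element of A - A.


A - A = {a - a' : a, a' ∈ A}.
Compute a - a' for each ordered pair (a, a'):
a = -2: -2--2=0, -2-0=-2, -2-6=-8, -2-8=-10
a = 0: 0--2=2, 0-0=0, 0-6=-6, 0-8=-8
a = 6: 6--2=8, 6-0=6, 6-6=0, 6-8=-2
a = 8: 8--2=10, 8-0=8, 8-6=2, 8-8=0
Collecting distinct values (and noting 0 appears from a-a):
A - A = {-10, -8, -6, -2, 0, 2, 6, 8, 10}
|A - A| = 9

A - A = {-10, -8, -6, -2, 0, 2, 6, 8, 10}


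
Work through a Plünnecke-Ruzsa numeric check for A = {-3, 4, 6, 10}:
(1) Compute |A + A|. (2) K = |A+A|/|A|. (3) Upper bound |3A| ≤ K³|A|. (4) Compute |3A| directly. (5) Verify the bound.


|A| = 4.
Step 1: Compute A + A by enumerating all 16 pairs.
A + A = {-6, 1, 3, 7, 8, 10, 12, 14, 16, 20}, so |A + A| = 10.
Step 2: Doubling constant K = |A + A|/|A| = 10/4 = 10/4 ≈ 2.5000.
Step 3: Plünnecke-Ruzsa gives |3A| ≤ K³·|A| = (2.5000)³ · 4 ≈ 62.5000.
Step 4: Compute 3A = A + A + A directly by enumerating all triples (a,b,c) ∈ A³; |3A| = 19.
Step 5: Check 19 ≤ 62.5000? Yes ✓.

K = 10/4, Plünnecke-Ruzsa bound K³|A| ≈ 62.5000, |3A| = 19, inequality holds.


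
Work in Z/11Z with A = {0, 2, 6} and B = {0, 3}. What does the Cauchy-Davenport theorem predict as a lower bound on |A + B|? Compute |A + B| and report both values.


Cauchy-Davenport: |A + B| ≥ min(p, |A| + |B| - 1) for A, B nonempty in Z/pZ.
|A| = 3, |B| = 2, p = 11.
CD lower bound = min(11, 3 + 2 - 1) = min(11, 4) = 4.
Compute A + B mod 11 directly:
a = 0: 0+0=0, 0+3=3
a = 2: 2+0=2, 2+3=5
a = 6: 6+0=6, 6+3=9
A + B = {0, 2, 3, 5, 6, 9}, so |A + B| = 6.
Verify: 6 ≥ 4? Yes ✓.

CD lower bound = 4, actual |A + B| = 6.


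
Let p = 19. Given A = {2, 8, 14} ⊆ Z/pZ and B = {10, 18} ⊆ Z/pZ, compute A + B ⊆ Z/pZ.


Work in Z/19Z: reduce every sum a + b modulo 19.
Enumerate all 6 pairs:
a = 2: 2+10=12, 2+18=1
a = 8: 8+10=18, 8+18=7
a = 14: 14+10=5, 14+18=13
Distinct residues collected: {1, 5, 7, 12, 13, 18}
|A + B| = 6 (out of 19 total residues).

A + B = {1, 5, 7, 12, 13, 18}


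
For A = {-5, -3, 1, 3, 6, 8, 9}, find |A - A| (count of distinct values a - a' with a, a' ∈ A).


A - A = {a - a' : a, a' ∈ A}; |A| = 7.
Bounds: 2|A|-1 ≤ |A - A| ≤ |A|² - |A| + 1, i.e. 13 ≤ |A - A| ≤ 43.
Note: 0 ∈ A - A always (from a - a). The set is symmetric: if d ∈ A - A then -d ∈ A - A.
Enumerate nonzero differences d = a - a' with a > a' (then include -d):
Positive differences: {1, 2, 3, 4, 5, 6, 7, 8, 9, 11, 12, 13, 14}
Full difference set: {0} ∪ (positive diffs) ∪ (negative diffs).
|A - A| = 1 + 2·13 = 27 (matches direct enumeration: 27).

|A - A| = 27


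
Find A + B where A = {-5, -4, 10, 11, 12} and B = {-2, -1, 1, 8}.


A + B = {a + b : a ∈ A, b ∈ B}.
Enumerate all |A|·|B| = 5·4 = 20 pairs (a, b) and collect distinct sums.
a = -5: -5+-2=-7, -5+-1=-6, -5+1=-4, -5+8=3
a = -4: -4+-2=-6, -4+-1=-5, -4+1=-3, -4+8=4
a = 10: 10+-2=8, 10+-1=9, 10+1=11, 10+8=18
a = 11: 11+-2=9, 11+-1=10, 11+1=12, 11+8=19
a = 12: 12+-2=10, 12+-1=11, 12+1=13, 12+8=20
Collecting distinct sums: A + B = {-7, -6, -5, -4, -3, 3, 4, 8, 9, 10, 11, 12, 13, 18, 19, 20}
|A + B| = 16

A + B = {-7, -6, -5, -4, -3, 3, 4, 8, 9, 10, 11, 12, 13, 18, 19, 20}


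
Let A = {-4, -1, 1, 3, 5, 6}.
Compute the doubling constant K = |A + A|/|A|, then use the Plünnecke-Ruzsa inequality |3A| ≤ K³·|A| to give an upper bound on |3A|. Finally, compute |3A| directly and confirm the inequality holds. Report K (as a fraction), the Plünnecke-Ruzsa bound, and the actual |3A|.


|A| = 6.
Step 1: Compute A + A by enumerating all 36 pairs.
A + A = {-8, -5, -3, -2, -1, 0, 1, 2, 4, 5, 6, 7, 8, 9, 10, 11, 12}, so |A + A| = 17.
Step 2: Doubling constant K = |A + A|/|A| = 17/6 = 17/6 ≈ 2.8333.
Step 3: Plünnecke-Ruzsa gives |3A| ≤ K³·|A| = (2.8333)³ · 6 ≈ 136.4722.
Step 4: Compute 3A = A + A + A directly by enumerating all triples (a,b,c) ∈ A³; |3A| = 28.
Step 5: Check 28 ≤ 136.4722? Yes ✓.

K = 17/6, Plünnecke-Ruzsa bound K³|A| ≈ 136.4722, |3A| = 28, inequality holds.


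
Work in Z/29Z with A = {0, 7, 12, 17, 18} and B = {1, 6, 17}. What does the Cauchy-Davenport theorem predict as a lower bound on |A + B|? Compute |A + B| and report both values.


Cauchy-Davenport: |A + B| ≥ min(p, |A| + |B| - 1) for A, B nonempty in Z/pZ.
|A| = 5, |B| = 3, p = 29.
CD lower bound = min(29, 5 + 3 - 1) = min(29, 7) = 7.
Compute A + B mod 29 directly:
a = 0: 0+1=1, 0+6=6, 0+17=17
a = 7: 7+1=8, 7+6=13, 7+17=24
a = 12: 12+1=13, 12+6=18, 12+17=0
a = 17: 17+1=18, 17+6=23, 17+17=5
a = 18: 18+1=19, 18+6=24, 18+17=6
A + B = {0, 1, 5, 6, 8, 13, 17, 18, 19, 23, 24}, so |A + B| = 11.
Verify: 11 ≥ 7? Yes ✓.

CD lower bound = 7, actual |A + B| = 11.


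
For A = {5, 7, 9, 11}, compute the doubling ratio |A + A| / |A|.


|A| = 4.
Compute A + A by enumerating all 16 pairs.
A + A = {10, 12, 14, 16, 18, 20, 22}, so |A + A| = 7.
K = |A + A| / |A| = 7/4 (already in lowest terms) ≈ 1.7500.
Reference: AP of size 4 gives K = 7/4 ≈ 1.7500; a fully generic set of size 4 gives K ≈ 2.5000.

|A| = 4, |A + A| = 7, K = 7/4.


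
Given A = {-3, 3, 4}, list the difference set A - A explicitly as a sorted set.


A - A = {a - a' : a, a' ∈ A}.
Compute a - a' for each ordered pair (a, a'):
a = -3: -3--3=0, -3-3=-6, -3-4=-7
a = 3: 3--3=6, 3-3=0, 3-4=-1
a = 4: 4--3=7, 4-3=1, 4-4=0
Collecting distinct values (and noting 0 appears from a-a):
A - A = {-7, -6, -1, 0, 1, 6, 7}
|A - A| = 7

A - A = {-7, -6, -1, 0, 1, 6, 7}
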